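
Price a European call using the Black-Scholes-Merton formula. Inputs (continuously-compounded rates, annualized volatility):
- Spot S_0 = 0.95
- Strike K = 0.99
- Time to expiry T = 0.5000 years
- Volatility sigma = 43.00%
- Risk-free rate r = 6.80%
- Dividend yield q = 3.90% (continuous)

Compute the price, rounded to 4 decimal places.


Answer: Price = 0.1019

Derivation:
d1 = (ln(S/K) + (r - q + 0.5*sigma^2) * T) / (sigma * sqrt(T)) = 0.06407388
d2 = d1 - sigma * sqrt(T) = -0.23998204
exp(-rT) = 0.96657150; exp(-qT) = 0.98068890
C = S_0 * exp(-qT) * N(d1) - K * exp(-rT) * N(d2)
N(d1) = 0.52554430; N(d2) = 0.40517209
C = 0.9500 * 0.98068890 * 0.52554430 - 0.9900 * 0.96657150 * 0.40517209 = 0.1019


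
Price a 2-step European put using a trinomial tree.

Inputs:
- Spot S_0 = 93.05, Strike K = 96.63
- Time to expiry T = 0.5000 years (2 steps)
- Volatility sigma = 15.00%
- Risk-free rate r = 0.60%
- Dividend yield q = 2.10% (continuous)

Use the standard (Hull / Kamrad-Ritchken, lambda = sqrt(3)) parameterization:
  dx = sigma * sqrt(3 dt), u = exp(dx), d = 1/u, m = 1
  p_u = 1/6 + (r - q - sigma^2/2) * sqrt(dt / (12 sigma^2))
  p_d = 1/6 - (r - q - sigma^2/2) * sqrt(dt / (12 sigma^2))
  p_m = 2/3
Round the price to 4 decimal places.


Answer: Price = V(0,0) = 6.4989

Derivation:
dt = T/N = 0.250000; dx = sigma*sqrt(3*dt) = 0.129904
u = exp(dx) = 1.138719; d = 1/u = 0.878180
p_u = 0.141408, p_m = 0.666667, p_d = 0.191926
Discount per step: exp(-r*dt) = 0.998501
Stock lattice S(k, j) with j the centered position index:
  k=0: S(0,+0) = 93.0500
  k=1: S(1,-1) = 81.7146; S(1,+0) = 93.0500; S(1,+1) = 105.9578
  k=2: S(2,-2) = 71.7602; S(2,-1) = 81.7146; S(2,+0) = 93.0500; S(2,+1) = 105.9578; S(2,+2) = 120.6561
Terminal payoffs V(N, j) = max(K - S_T, 0):
  V(2,-2) = 24.869846; V(2,-1) = 14.915360; V(2,+0) = 3.580000; V(2,+1) = 0.000000; V(2,+2) = 0.000000
Backward induction: V(k, j) = exp(-r*dt) * [p_u * V(k+1, j+1) + p_m * V(k+1, j) + p_d * V(k+1, j-1)]
  V(1,-1) = exp(-r*dt) * [p_u*3.580000 + p_m*14.915360 + p_d*24.869846] = 15.200159
  V(1,+0) = exp(-r*dt) * [p_u*0.000000 + p_m*3.580000 + p_d*14.915360] = 5.241440
  V(1,+1) = exp(-r*dt) * [p_u*0.000000 + p_m*0.000000 + p_d*3.580000] = 0.686064
  V(0,+0) = exp(-r*dt) * [p_u*0.686064 + p_m*5.241440 + p_d*15.200159] = 6.498854


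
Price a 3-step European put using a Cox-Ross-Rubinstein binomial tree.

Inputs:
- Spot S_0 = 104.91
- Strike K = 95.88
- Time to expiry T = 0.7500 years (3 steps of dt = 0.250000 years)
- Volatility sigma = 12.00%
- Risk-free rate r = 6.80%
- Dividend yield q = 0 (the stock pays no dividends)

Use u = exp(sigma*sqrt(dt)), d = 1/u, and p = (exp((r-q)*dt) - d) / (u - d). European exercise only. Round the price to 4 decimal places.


Answer: Price = V(0,0) = 0.4043

Derivation:
dt = T/N = 0.250000
u = exp(sigma*sqrt(dt)) = 1.061837; d = 1/u = 0.941765
p = (exp((r-q)*dt) - d) / (u - d) = 0.627796
Discount per step: exp(-r*dt) = 0.983144
Stock lattice S(k, i) with i counting down-moves:
  k=0: S(0,0) = 104.9100
  k=1: S(1,0) = 111.3973; S(1,1) = 98.8005
  k=2: S(2,0) = 118.2857; S(2,1) = 104.9100; S(2,2) = 93.0468
  k=3: S(3,0) = 125.6001; S(3,1) = 111.3973; S(3,2) = 98.8005; S(3,3) = 87.6282
Terminal payoffs V(N, i) = max(K - S_T, 0):
  V(3,0) = 0.000000; V(3,1) = 0.000000; V(3,2) = 0.000000; V(3,3) = 8.251802
Backward induction: V(k, i) = exp(-r*dt) * [p * V(k+1, i) + (1-p) * V(k+1, i+1)].
  V(2,0) = exp(-r*dt) * [p*0.000000 + (1-p)*0.000000] = 0.000000
  V(2,1) = exp(-r*dt) * [p*0.000000 + (1-p)*0.000000] = 0.000000
  V(2,2) = exp(-r*dt) * [p*0.000000 + (1-p)*8.251802] = 3.019578
  V(1,0) = exp(-r*dt) * [p*0.000000 + (1-p)*0.000000] = 0.000000
  V(1,1) = exp(-r*dt) * [p*0.000000 + (1-p)*3.019578] = 1.104953
  V(0,0) = exp(-r*dt) * [p*0.000000 + (1-p)*1.104953] = 0.404335


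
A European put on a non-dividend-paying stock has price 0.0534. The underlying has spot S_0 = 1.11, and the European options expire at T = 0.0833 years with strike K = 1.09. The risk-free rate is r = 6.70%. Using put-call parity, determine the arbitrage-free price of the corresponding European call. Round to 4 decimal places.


Put-call parity: C - P = S_0 * exp(-qT) - K * exp(-rT).
S_0 * exp(-qT) = 1.1100 * 1.00000000 = 1.11000000
K * exp(-rT) = 1.0900 * 0.99443445 = 1.08393355
C = P + S*exp(-qT) - K*exp(-rT)
C = 0.0534 + 1.11000000 - 1.08393355 = 0.0795

Answer: Call price = 0.0795


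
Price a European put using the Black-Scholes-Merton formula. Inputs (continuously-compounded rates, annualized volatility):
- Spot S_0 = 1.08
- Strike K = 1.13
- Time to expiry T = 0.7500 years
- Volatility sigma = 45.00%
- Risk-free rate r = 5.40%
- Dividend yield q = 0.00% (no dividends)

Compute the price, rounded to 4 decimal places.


d1 = (ln(S/K) + (r - q + 0.5*sigma^2) * T) / (sigma * sqrt(T)) = 0.18265030
d2 = d1 - sigma * sqrt(T) = -0.20706114
exp(-rT) = 0.96030916; exp(-qT) = 1.00000000
P = K * exp(-rT) * N(-d2) - S_0 * exp(-qT) * N(-d1)
N(-d1) = 0.42753621; N(-d2) = 0.58201894
P = 1.1300 * 0.96030916 * 0.58201894 - 1.0800 * 1.00000000 * 0.42753621 = 0.1698

Answer: Price = 0.1698


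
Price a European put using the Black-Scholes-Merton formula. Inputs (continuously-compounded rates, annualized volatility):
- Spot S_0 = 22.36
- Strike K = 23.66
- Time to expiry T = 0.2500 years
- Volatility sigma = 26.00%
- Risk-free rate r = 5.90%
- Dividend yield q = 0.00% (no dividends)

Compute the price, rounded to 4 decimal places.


d1 = (ln(S/K) + (r - q + 0.5*sigma^2) * T) / (sigma * sqrt(T)) = -0.25624777
d2 = d1 - sigma * sqrt(T) = -0.38624777
exp(-rT) = 0.98535825; exp(-qT) = 1.00000000
P = K * exp(-rT) * N(-d2) - S_0 * exp(-qT) * N(-d1)
N(-d1) = 0.60112024; N(-d2) = 0.65034341
P = 23.6600 * 0.98535825 * 0.65034341 - 22.3600 * 1.00000000 * 0.60112024 = 1.7208

Answer: Price = 1.7208


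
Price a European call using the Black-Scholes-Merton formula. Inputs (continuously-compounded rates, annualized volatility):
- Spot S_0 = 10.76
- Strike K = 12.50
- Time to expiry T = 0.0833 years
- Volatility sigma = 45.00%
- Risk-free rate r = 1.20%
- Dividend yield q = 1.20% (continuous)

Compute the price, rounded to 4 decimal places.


Answer: Price = 0.0925

Derivation:
d1 = (ln(S/K) + (r - q + 0.5*sigma^2) * T) / (sigma * sqrt(T)) = -1.08916947
d2 = d1 - sigma * sqrt(T) = -1.21904730
exp(-rT) = 0.99900090; exp(-qT) = 0.99900090
C = S_0 * exp(-qT) * N(d1) - K * exp(-rT) * N(d2)
N(d1) = 0.13803958; N(d2) = 0.11141312
C = 10.7600 * 0.99900090 * 0.13803958 - 12.5000 * 0.99900090 * 0.11141312 = 0.0925


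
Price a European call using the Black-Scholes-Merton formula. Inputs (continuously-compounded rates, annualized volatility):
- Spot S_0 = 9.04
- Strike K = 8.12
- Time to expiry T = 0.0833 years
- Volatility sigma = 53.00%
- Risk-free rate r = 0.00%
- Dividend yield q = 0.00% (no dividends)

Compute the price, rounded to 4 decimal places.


d1 = (ln(S/K) + (r - q + 0.5*sigma^2) * T) / (sigma * sqrt(T)) = 0.77813081
d2 = d1 - sigma * sqrt(T) = 0.62516359
exp(-rT) = 1.00000000; exp(-qT) = 1.00000000
C = S_0 * exp(-qT) * N(d1) - K * exp(-rT) * N(d2)
N(d1) = 0.78175405; N(d2) = 0.73406815
C = 9.0400 * 1.00000000 * 0.78175405 - 8.1200 * 1.00000000 * 0.73406815 = 1.1064

Answer: Price = 1.1064


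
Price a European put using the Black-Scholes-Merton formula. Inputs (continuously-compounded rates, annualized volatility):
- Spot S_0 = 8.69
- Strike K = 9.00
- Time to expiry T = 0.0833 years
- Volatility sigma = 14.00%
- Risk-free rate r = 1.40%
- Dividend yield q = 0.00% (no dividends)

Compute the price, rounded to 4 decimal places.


Answer: Price = 0.3396

Derivation:
d1 = (ln(S/K) + (r - q + 0.5*sigma^2) * T) / (sigma * sqrt(T)) = -0.81841167
d2 = d1 - sigma * sqrt(T) = -0.85881811
exp(-rT) = 0.99883448; exp(-qT) = 1.00000000
P = K * exp(-rT) * N(-d2) - S_0 * exp(-qT) * N(-d1)
N(-d1) = 0.79343892; N(-d2) = 0.80477956
P = 9.0000 * 0.99883448 * 0.80477956 - 8.6900 * 1.00000000 * 0.79343892 = 0.3396


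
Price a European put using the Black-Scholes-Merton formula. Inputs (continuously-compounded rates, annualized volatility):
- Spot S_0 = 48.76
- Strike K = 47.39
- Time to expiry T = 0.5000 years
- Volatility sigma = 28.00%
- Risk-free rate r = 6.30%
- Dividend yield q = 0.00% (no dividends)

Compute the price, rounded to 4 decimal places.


d1 = (ln(S/K) + (r - q + 0.5*sigma^2) * T) / (sigma * sqrt(T)) = 0.40203601
d2 = d1 - sigma * sqrt(T) = 0.20404611
exp(-rT) = 0.96899096; exp(-qT) = 1.00000000
P = K * exp(-rT) * N(-d2) - S_0 * exp(-qT) * N(-d1)
N(-d1) = 0.34382876; N(-d2) = 0.41915873
P = 47.3900 * 0.96899096 * 0.41915873 - 48.7600 * 1.00000000 * 0.34382876 = 2.4829

Answer: Price = 2.4829


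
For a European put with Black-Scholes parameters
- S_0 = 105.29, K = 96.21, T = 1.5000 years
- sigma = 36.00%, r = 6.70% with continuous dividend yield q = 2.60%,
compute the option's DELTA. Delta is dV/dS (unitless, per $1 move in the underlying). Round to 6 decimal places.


d1 = 0.5644829732; d2 = 0.1235748195
phi(d1) = 0.3401872605; exp(-qT) = 0.9617507091; exp(-rT) = 0.9043851124
N(-d1) = 0.2862127424
Delta = -exp(-qT) * N(-d1) = -0.9617507091 * 0.2862127424 = -0.275265

Answer: Delta = -0.275265


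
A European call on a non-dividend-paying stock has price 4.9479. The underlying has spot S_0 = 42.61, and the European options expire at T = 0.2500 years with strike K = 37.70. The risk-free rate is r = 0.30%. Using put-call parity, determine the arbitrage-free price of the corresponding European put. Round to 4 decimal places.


Put-call parity: C - P = S_0 * exp(-qT) - K * exp(-rT).
S_0 * exp(-qT) = 42.6100 * 1.00000000 = 42.61000000
K * exp(-rT) = 37.7000 * 0.99925028 = 37.67173560
P = C - S*exp(-qT) + K*exp(-rT)
P = 4.9479 - 42.61000000 + 37.67173560 = 0.0096

Answer: Put price = 0.0096


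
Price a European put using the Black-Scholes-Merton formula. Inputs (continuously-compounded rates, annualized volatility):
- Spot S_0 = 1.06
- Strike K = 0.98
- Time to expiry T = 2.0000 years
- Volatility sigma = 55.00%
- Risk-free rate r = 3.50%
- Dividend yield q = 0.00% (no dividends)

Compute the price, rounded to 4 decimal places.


d1 = (ln(S/K) + (r - q + 0.5*sigma^2) * T) / (sigma * sqrt(T)) = 0.57979107
d2 = d1 - sigma * sqrt(T) = -0.19802639
exp(-rT) = 0.93239382; exp(-qT) = 1.00000000
P = K * exp(-rT) * N(-d2) - S_0 * exp(-qT) * N(-d1)
N(-d1) = 0.28102776; N(-d2) = 0.57848779
P = 0.9800 * 0.93239382 * 0.57848779 - 1.0600 * 1.00000000 * 0.28102776 = 0.2307

Answer: Price = 0.2307


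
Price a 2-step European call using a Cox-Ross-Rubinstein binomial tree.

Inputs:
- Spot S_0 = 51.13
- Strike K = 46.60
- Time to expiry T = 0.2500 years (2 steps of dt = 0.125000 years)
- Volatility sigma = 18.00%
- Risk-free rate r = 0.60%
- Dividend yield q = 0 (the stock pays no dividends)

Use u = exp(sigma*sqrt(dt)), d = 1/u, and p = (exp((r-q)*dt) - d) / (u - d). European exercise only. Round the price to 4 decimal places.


Answer: Price = V(0,0) = 5.0104

Derivation:
dt = T/N = 0.125000
u = exp(sigma*sqrt(dt)) = 1.065708; d = 1/u = 0.938343
p = (exp((r-q)*dt) - d) / (u - d) = 0.489986
Discount per step: exp(-r*dt) = 0.999250
Stock lattice S(k, i) with i counting down-moves:
  k=0: S(0,0) = 51.1300
  k=1: S(1,0) = 54.4897; S(1,1) = 47.9775
  k=2: S(2,0) = 58.0701; S(2,1) = 51.1300; S(2,2) = 45.0193
Terminal payoffs V(N, i) = max(S_T - K, 0):
  V(2,0) = 11.470084; V(2,1) = 4.530000; V(2,2) = 0.000000
Backward induction: V(k, i) = exp(-r*dt) * [p * V(k+1, i) + (1-p) * V(k+1, i+1)].
  V(1,0) = exp(-r*dt) * [p*11.470084 + (1-p)*4.530000] = 7.924600
  V(1,1) = exp(-r*dt) * [p*4.530000 + (1-p)*0.000000] = 2.217974
  V(0,0) = exp(-r*dt) * [p*7.924600 + (1-p)*2.217974] = 5.010383


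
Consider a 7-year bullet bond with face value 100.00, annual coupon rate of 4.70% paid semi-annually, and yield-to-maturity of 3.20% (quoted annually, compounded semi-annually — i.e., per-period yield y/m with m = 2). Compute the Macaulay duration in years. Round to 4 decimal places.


Answer: Macaulay duration = 6.0956 years

Derivation:
Coupon per period c = face * coupon_rate / m = 2.350000
Periods per year m = 2; per-period yield y/m = 0.016000
Number of cashflows N = 14
Cashflows (t years, CF_t, discount factor 1/(1+y/m)^(m*t), PV):
  t = 0.5000: CF_t = 2.350000, DF = 0.984252, PV = 2.312992
  t = 1.0000: CF_t = 2.350000, DF = 0.968752, PV = 2.276567
  t = 1.5000: CF_t = 2.350000, DF = 0.953496, PV = 2.240716
  t = 2.0000: CF_t = 2.350000, DF = 0.938480, PV = 2.205429
  t = 2.5000: CF_t = 2.350000, DF = 0.923701, PV = 2.170698
  t = 3.0000: CF_t = 2.350000, DF = 0.909155, PV = 2.136513
  t = 3.5000: CF_t = 2.350000, DF = 0.894837, PV = 2.102867
  t = 4.0000: CF_t = 2.350000, DF = 0.880745, PV = 2.069751
  t = 4.5000: CF_t = 2.350000, DF = 0.866875, PV = 2.037157
  t = 5.0000: CF_t = 2.350000, DF = 0.853224, PV = 2.005076
  t = 5.5000: CF_t = 2.350000, DF = 0.839787, PV = 1.973500
  t = 6.0000: CF_t = 2.350000, DF = 0.826562, PV = 1.942421
  t = 6.5000: CF_t = 2.350000, DF = 0.813545, PV = 1.911832
  t = 7.0000: CF_t = 102.350000, DF = 0.800734, PV = 81.955091
Price P = sum_t PV_t = 109.340609
Macaulay numerator sum_t t * PV_t:
  t * PV_t at t = 0.5000: 1.156496
  t * PV_t at t = 1.0000: 2.276567
  t * PV_t at t = 1.5000: 3.361073
  t * PV_t at t = 2.0000: 4.410857
  t * PV_t at t = 2.5000: 5.426744
  t * PV_t at t = 3.0000: 6.409540
  t * PV_t at t = 3.5000: 7.360036
  t * PV_t at t = 4.0000: 8.279006
  t * PV_t at t = 4.5000: 9.167206
  t * PV_t at t = 5.0000: 10.025379
  t * PV_t at t = 5.5000: 10.854249
  t * PV_t at t = 6.0000: 11.654526
  t * PV_t at t = 6.5000: 12.426906
  t * PV_t at t = 7.0000: 573.685636
Macaulay duration D = (sum_t t * PV_t) / P = 666.494221 / 109.340609 = 6.095578


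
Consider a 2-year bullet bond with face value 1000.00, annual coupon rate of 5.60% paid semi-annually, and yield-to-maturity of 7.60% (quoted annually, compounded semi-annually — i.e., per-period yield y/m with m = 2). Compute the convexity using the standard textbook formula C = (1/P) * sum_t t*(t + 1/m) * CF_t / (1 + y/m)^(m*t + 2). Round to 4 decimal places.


Coupon per period c = face * coupon_rate / m = 28.000000
Periods per year m = 2; per-period yield y/m = 0.038000
Number of cashflows N = 4
Cashflows (t years, CF_t, discount factor 1/(1+y/m)^(m*t), PV):
  t = 0.5000: CF_t = 28.000000, DF = 0.963391, PV = 26.974952
  t = 1.0000: CF_t = 28.000000, DF = 0.928122, PV = 25.987430
  t = 1.5000: CF_t = 28.000000, DF = 0.894145, PV = 25.036059
  t = 2.0000: CF_t = 1028.000000, DF = 0.861411, PV = 885.530860
Price P = sum_t PV_t = 963.529301
Convexity numerator sum_t t*(t + 1/m) * CF_t / (1+y/m)^(m*t + 2):
  t = 0.5000: term = 12.518030
  t = 1.0000: term = 36.179276
  t = 1.5000: term = 69.709588
  t = 2.0000: term = 4109.405501
Convexity = (1/P) * sum = 4227.812395 / 963.529301 = 4.387840

Answer: Convexity = 4.3878


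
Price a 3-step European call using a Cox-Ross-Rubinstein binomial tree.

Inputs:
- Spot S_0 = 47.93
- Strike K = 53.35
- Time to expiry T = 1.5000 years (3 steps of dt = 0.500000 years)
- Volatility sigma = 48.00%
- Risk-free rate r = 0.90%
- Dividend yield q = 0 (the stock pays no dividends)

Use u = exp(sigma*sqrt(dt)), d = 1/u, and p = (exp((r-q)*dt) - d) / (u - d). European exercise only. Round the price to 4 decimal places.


Answer: Price = V(0,0) = 10.1577

Derivation:
dt = T/N = 0.500000
u = exp(sigma*sqrt(dt)) = 1.404121; d = 1/u = 0.712189
p = (exp((r-q)*dt) - d) / (u - d) = 0.422471
Discount per step: exp(-r*dt) = 0.995510
Stock lattice S(k, i) with i counting down-moves:
  k=0: S(0,0) = 47.9300
  k=1: S(1,0) = 67.2995; S(1,1) = 34.1352
  k=2: S(2,0) = 94.4966; S(2,1) = 47.9300; S(2,2) = 24.3108
  k=3: S(3,0) = 132.6847; S(3,1) = 67.2995; S(3,2) = 34.1352; S(3,3) = 17.3139
Terminal payoffs V(N, i) = max(S_T - K, 0):
  V(3,0) = 79.334666; V(3,1) = 13.949504; V(3,2) = 0.000000; V(3,3) = 0.000000
Backward induction: V(k, i) = exp(-r*dt) * [p * V(k+1, i) + (1-p) * V(k+1, i+1)].
  V(2,0) = exp(-r*dt) * [p*79.334666 + (1-p)*13.949504] = 41.386161
  V(2,1) = exp(-r*dt) * [p*13.949504 + (1-p)*0.000000] = 5.866797
  V(2,2) = exp(-r*dt) * [p*0.000000 + (1-p)*0.000000] = 0.000000
  V(1,0) = exp(-r*dt) * [p*41.386161 + (1-p)*5.866797] = 20.778971
  V(1,1) = exp(-r*dt) * [p*5.866797 + (1-p)*0.000000] = 2.467421
  V(0,0) = exp(-r*dt) * [p*20.778971 + (1-p)*2.467421] = 10.157702


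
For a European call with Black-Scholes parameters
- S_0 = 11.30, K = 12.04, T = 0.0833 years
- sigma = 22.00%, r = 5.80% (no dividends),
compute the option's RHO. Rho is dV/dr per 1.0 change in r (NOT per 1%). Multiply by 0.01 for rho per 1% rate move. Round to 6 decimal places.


Answer: Rho = 0.169555

Derivation:
d1 = -0.8911523349; d2 = -0.9546481615
phi(d1) = 0.2682020203; exp(-qT) = 1.0000000000; exp(-rT) = 0.9951802524
N(d2) = 0.1698778265
Rho = K*T*exp(-rT)*N(d2) = 12.0400 * 0.0833 * 0.9951802524 * 0.1698778265 = 0.169555


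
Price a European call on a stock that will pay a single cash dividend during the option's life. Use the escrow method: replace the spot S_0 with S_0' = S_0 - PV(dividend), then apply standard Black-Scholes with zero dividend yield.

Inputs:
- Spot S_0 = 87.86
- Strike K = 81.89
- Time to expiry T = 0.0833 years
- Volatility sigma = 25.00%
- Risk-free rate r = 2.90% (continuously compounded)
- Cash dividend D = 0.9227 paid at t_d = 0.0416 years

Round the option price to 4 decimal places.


Answer: Price = 5.8995

Derivation:
PV(D) = D * exp(-r * t_d) = 0.9227 * 0.99879433 = 0.92158753
S_0' = S_0 - PV(D) = 87.8600 - 0.92158753 = 86.93841247
d1 = (ln(S_0'/K) + (r + sigma^2/2)*T) / (sigma*sqrt(T)) = 0.89865557
d2 = d1 - sigma*sqrt(T) = 0.82650122
exp(-rT) = 0.99758722
N(d1) = 0.81558193; N(d2) = 0.79574009
C = S_0' * N(d1) - K * exp(-rT) * N(d2) = 86.93841247 * 0.81558193 - 81.8900 * 0.99758722 * 0.79574009 = 5.8995


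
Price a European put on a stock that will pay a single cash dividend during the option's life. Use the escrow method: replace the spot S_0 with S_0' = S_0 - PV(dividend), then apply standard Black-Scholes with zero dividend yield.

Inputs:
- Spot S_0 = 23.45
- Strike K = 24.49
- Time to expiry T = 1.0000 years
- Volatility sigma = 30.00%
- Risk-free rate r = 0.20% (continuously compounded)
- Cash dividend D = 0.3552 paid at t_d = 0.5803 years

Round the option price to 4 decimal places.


PV(D) = D * exp(-r * t_d) = 0.3552 * 0.99884007 = 0.35478799
S_0' = S_0 - PV(D) = 23.4500 - 0.35478799 = 23.09521201
d1 = (ln(S_0'/K) + (r + sigma^2/2)*T) / (sigma*sqrt(T)) = -0.03879849
d2 = d1 - sigma*sqrt(T) = -0.33879849
exp(-rT) = 0.99800200
N(-d1) = 0.51547448; N(-d2) = 0.63261923
P = K * exp(-rT) * N(-d2) - S_0' * N(-d1) = 24.4900 * 0.99800200 * 0.63261923 - 23.09521201 * 0.51547448 = 3.5569

Answer: Price = 3.5569


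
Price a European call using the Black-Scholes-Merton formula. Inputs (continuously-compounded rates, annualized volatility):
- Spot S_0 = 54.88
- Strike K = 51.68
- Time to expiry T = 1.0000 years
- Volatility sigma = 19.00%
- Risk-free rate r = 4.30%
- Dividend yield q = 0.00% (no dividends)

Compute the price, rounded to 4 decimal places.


Answer: Price = 7.2029

Derivation:
d1 = (ln(S/K) + (r - q + 0.5*sigma^2) * T) / (sigma * sqrt(T)) = 0.63751644
d2 = d1 - sigma * sqrt(T) = 0.44751644
exp(-rT) = 0.95791139; exp(-qT) = 1.00000000
C = S_0 * exp(-qT) * N(d1) - K * exp(-rT) * N(d2)
N(d1) = 0.73810575; N(d2) = 0.67274889
C = 54.8800 * 1.00000000 * 0.73810575 - 51.6800 * 0.95791139 * 0.67274889 = 7.2029


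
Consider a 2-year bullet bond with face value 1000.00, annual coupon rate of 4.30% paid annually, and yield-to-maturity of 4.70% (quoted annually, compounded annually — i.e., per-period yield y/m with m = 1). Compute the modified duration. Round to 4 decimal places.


Answer: Modified duration = 1.8707

Derivation:
Coupon per period c = face * coupon_rate / m = 43.000000
Periods per year m = 1; per-period yield y/m = 0.047000
Number of cashflows N = 2
Cashflows (t years, CF_t, discount factor 1/(1+y/m)^(m*t), PV):
  t = 1.0000: CF_t = 43.000000, DF = 0.955110, PV = 41.069723
  t = 2.0000: CF_t = 1043.000000, DF = 0.912235, PV = 951.460898
Price P = sum_t PV_t = 992.530621
First compute Macaulay numerator sum_t t * PV_t:
  t * PV_t at t = 1.0000: 41.069723
  t * PV_t at t = 2.0000: 1902.921797
Macaulay duration D = 1943.991520 / 992.530621 = 1.958621
Modified duration = D / (1 + y/m) = 1.958621 / (1 + 0.047000) = 1.870698


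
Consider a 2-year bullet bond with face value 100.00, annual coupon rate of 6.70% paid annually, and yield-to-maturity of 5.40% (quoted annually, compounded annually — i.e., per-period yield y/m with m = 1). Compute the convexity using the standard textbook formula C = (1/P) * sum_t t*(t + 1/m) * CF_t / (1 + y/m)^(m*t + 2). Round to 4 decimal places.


Coupon per period c = face * coupon_rate / m = 6.700000
Periods per year m = 1; per-period yield y/m = 0.054000
Number of cashflows N = 2
Cashflows (t years, CF_t, discount factor 1/(1+y/m)^(m*t), PV):
  t = 1.0000: CF_t = 6.700000, DF = 0.948767, PV = 6.356736
  t = 2.0000: CF_t = 106.700000, DF = 0.900158, PV = 96.046866
Price P = sum_t PV_t = 102.403602
Convexity numerator sum_t t*(t + 1/m) * CF_t / (1+y/m)^(m*t + 2):
  t = 1.0000: term = 11.444135
  t = 2.0000: term = 518.744167
Convexity = (1/P) * sum = 530.188302 / 102.403602 = 5.177438

Answer: Convexity = 5.1774


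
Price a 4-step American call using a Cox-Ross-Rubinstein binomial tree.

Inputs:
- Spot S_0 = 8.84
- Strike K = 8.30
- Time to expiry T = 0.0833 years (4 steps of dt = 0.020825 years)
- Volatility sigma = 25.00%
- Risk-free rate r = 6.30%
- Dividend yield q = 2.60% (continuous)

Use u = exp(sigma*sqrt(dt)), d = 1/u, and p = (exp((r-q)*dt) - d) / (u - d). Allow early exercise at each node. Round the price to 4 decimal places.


Answer: Price = V(0,0) = 0.6227

Derivation:
dt = T/N = 0.020825
u = exp(sigma*sqrt(dt)) = 1.036736; d = 1/u = 0.964566
p = (exp((r-q)*dt) - d) / (u - d) = 0.501662
Discount per step: exp(-r*dt) = 0.998689
Stock lattice S(k, i) with i counting down-moves:
  k=0: S(0,0) = 8.8400
  k=1: S(1,0) = 9.1647; S(1,1) = 8.5268
  k=2: S(2,0) = 9.5014; S(2,1) = 8.8400; S(2,2) = 8.2246
  k=3: S(3,0) = 9.8505; S(3,1) = 9.1647; S(3,2) = 8.5268; S(3,3) = 7.9332
  k=4: S(4,0) = 10.2123; S(4,1) = 9.5014; S(4,2) = 8.8400; S(4,3) = 8.2246; S(4,4) = 7.6521
Terminal payoffs V(N, i) = max(S_T - K, 0):
  V(4,0) = 1.912328; V(4,1) = 1.201420; V(4,2) = 0.540000; V(4,3) = 0.000000; V(4,4) = 0.000000
Backward induction: V(k, i) = exp(-r*dt) * [p * V(k+1, i) + (1-p) * V(k+1, i+1)]; then take max(V_cont, immediate exercise) for American.
  V(3,0) = exp(-r*dt) * [p*1.912328 + (1-p)*1.201420] = 1.556013; exercise = 1.550462; V(3,0) = max -> 1.556013
  V(3,1) = exp(-r*dt) * [p*1.201420 + (1-p)*0.540000] = 0.870666; exercise = 0.864745; V(3,1) = max -> 0.870666
  V(3,2) = exp(-r*dt) * [p*0.540000 + (1-p)*0.000000] = 0.270542; exercise = 0.226762; V(3,2) = max -> 0.270542
  V(3,3) = exp(-r*dt) * [p*0.000000 + (1-p)*0.000000] = 0.000000; exercise = 0.000000; V(3,3) = max -> 0.000000
  V(2,0) = exp(-r*dt) * [p*1.556013 + (1-p)*0.870666] = 1.212886; exercise = 1.201420; V(2,0) = max -> 1.212886
  V(2,1) = exp(-r*dt) * [p*0.870666 + (1-p)*0.270542] = 0.570853; exercise = 0.540000; V(2,1) = max -> 0.570853
  V(2,2) = exp(-r*dt) * [p*0.270542 + (1-p)*0.000000] = 0.135543; exercise = 0.000000; V(2,2) = max -> 0.135543
  V(1,0) = exp(-r*dt) * [p*1.212886 + (1-p)*0.570853] = 0.891766; exercise = 0.864745; V(1,0) = max -> 0.891766
  V(1,1) = exp(-r*dt) * [p*0.570853 + (1-p)*0.135543] = 0.353457; exercise = 0.226762; V(1,1) = max -> 0.353457
  V(0,0) = exp(-r*dt) * [p*0.891766 + (1-p)*0.353457] = 0.622689; exercise = 0.540000; V(0,0) = max -> 0.622689


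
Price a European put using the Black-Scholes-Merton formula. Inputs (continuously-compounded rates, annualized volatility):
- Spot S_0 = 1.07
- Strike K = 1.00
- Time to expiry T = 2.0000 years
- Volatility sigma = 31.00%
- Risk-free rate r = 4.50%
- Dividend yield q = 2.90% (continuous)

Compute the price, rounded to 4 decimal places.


Answer: Price = 0.1232

Derivation:
d1 = (ln(S/K) + (r - q + 0.5*sigma^2) * T) / (sigma * sqrt(T)) = 0.44652344
d2 = d1 - sigma * sqrt(T) = 0.00811724
exp(-rT) = 0.91393119; exp(-qT) = 0.94364995
P = K * exp(-rT) * N(-d2) - S_0 * exp(-qT) * N(-d1)
N(-d1) = 0.32760959; N(-d2) = 0.49676173
P = 1.0000 * 0.91393119 * 0.49676173 - 1.0700 * 0.94364995 * 0.32760959 = 0.1232


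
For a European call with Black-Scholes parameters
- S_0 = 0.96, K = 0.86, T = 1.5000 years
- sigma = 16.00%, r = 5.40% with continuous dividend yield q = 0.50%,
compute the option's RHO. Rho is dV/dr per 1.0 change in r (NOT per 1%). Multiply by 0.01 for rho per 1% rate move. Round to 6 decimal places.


Answer: Rho = 0.950644

Derivation:
d1 = 1.0344036743; d2 = 0.8384444949
phi(d1) = 0.2336492981; exp(-qT) = 0.9925280548; exp(-rT) = 0.9221936914
N(d2) = 0.7991094457
Rho = K*T*exp(-rT)*N(d2) = 0.8600 * 1.5000 * 0.9221936914 * 0.7991094457 = 0.950644


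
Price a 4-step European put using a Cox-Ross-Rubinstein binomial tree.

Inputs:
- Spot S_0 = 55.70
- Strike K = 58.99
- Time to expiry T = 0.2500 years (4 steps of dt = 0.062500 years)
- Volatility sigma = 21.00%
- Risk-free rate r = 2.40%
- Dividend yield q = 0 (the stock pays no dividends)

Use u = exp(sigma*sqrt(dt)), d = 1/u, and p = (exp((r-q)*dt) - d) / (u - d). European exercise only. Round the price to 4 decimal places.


dt = T/N = 0.062500
u = exp(sigma*sqrt(dt)) = 1.053903; d = 1/u = 0.948854
p = (exp((r-q)*dt) - d) / (u - d) = 0.501168
Discount per step: exp(-r*dt) = 0.998501
Stock lattice S(k, i) with i counting down-moves:
  k=0: S(0,0) = 55.7000
  k=1: S(1,0) = 58.7024; S(1,1) = 52.8512
  k=2: S(2,0) = 61.8666; S(2,1) = 55.7000; S(2,2) = 50.1481
  k=3: S(3,0) = 65.2013; S(3,1) = 58.7024; S(3,2) = 52.8512; S(3,3) = 47.5832
  k=4: S(4,0) = 68.7159; S(4,1) = 61.8666; S(4,2) = 55.7000; S(4,3) = 50.1481; S(4,4) = 45.1495
Terminal payoffs V(N, i) = max(K - S_T, 0):
  V(4,0) = 0.000000; V(4,1) = 0.000000; V(4,2) = 3.290000; V(4,3) = 8.841924; V(4,4) = 13.840457
Backward induction: V(k, i) = exp(-r*dt) * [p * V(k+1, i) + (1-p) * V(k+1, i+1)].
  V(3,0) = exp(-r*dt) * [p*0.000000 + (1-p)*0.000000] = 0.000000
  V(3,1) = exp(-r*dt) * [p*0.000000 + (1-p)*3.290000] = 1.638698
  V(3,2) = exp(-r*dt) * [p*3.290000 + (1-p)*8.841924] = 6.050396
  V(3,3) = exp(-r*dt) * [p*8.841924 + (1-p)*13.840457] = 11.318363
  V(2,0) = exp(-r*dt) * [p*0.000000 + (1-p)*1.638698] = 0.816210
  V(2,1) = exp(-r*dt) * [p*1.638698 + (1-p)*6.050396] = 3.833640
  V(2,2) = exp(-r*dt) * [p*6.050396 + (1-p)*11.318363] = 8.665219
  V(1,0) = exp(-r*dt) * [p*0.816210 + (1-p)*3.833640] = 2.317921
  V(1,1) = exp(-r*dt) * [p*3.833640 + (1-p)*8.665219] = 6.234428
  V(0,0) = exp(-r*dt) * [p*2.317921 + (1-p)*6.234428] = 4.265198

Answer: Price = V(0,0) = 4.2652


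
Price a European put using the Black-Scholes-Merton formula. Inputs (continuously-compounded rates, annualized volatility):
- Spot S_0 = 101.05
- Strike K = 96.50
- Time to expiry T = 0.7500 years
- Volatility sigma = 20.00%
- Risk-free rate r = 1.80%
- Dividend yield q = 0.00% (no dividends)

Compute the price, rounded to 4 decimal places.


d1 = (ln(S/K) + (r - q + 0.5*sigma^2) * T) / (sigma * sqrt(T)) = 0.43054416
d2 = d1 - sigma * sqrt(T) = 0.25733908
exp(-rT) = 0.98659072; exp(-qT) = 1.00000000
P = K * exp(-rT) * N(-d2) - S_0 * exp(-qT) * N(-d1)
N(-d1) = 0.33339993; N(-d2) = 0.39845851
P = 96.5000 * 0.98659072 * 0.39845851 - 101.0500 * 1.00000000 * 0.33339993 = 4.2456

Answer: Price = 4.2456


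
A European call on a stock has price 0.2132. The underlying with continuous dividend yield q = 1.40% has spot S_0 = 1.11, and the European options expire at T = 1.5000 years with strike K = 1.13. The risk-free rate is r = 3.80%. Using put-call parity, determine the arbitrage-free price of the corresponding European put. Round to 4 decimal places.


Answer: Put price = 0.1937

Derivation:
Put-call parity: C - P = S_0 * exp(-qT) - K * exp(-rT).
S_0 * exp(-qT) = 1.1100 * 0.97921896 = 1.08693305
K * exp(-rT) = 1.1300 * 0.94459407 = 1.06739130
P = C - S*exp(-qT) + K*exp(-rT)
P = 0.2132 - 1.08693305 + 1.06739130 = 0.1937


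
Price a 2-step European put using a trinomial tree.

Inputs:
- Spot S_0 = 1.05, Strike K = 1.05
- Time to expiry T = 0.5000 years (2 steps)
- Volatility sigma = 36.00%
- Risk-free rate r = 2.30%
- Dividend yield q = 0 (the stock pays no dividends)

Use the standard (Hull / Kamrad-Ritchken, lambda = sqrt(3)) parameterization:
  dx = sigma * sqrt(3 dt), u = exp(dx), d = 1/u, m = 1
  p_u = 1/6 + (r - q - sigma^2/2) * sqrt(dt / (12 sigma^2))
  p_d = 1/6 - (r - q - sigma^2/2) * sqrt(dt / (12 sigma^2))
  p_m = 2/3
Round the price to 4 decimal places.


Answer: Price = V(0,0) = 0.0842

Derivation:
dt = T/N = 0.250000; dx = sigma*sqrt(3*dt) = 0.311769
u = exp(dx) = 1.365839; d = 1/u = 0.732151
p_u = 0.149907, p_m = 0.666667, p_d = 0.183426
Discount per step: exp(-r*dt) = 0.994266
Stock lattice S(k, j) with j the centered position index:
  k=0: S(0,+0) = 1.0500
  k=1: S(1,-1) = 0.7688; S(1,+0) = 1.0500; S(1,+1) = 1.4341
  k=2: S(2,-2) = 0.5628; S(2,-1) = 0.7688; S(2,+0) = 1.0500; S(2,+1) = 1.4341; S(2,+2) = 1.9588
Terminal payoffs V(N, j) = max(K - S_T, 0):
  V(2,-2) = 0.487153; V(2,-1) = 0.281242; V(2,+0) = 0.000000; V(2,+1) = 0.000000; V(2,+2) = 0.000000
Backward induction: V(k, j) = exp(-r*dt) * [p_u * V(k+1, j+1) + p_m * V(k+1, j) + p_d * V(k+1, j-1)]
  V(1,-1) = exp(-r*dt) * [p_u*0.000000 + p_m*0.281242 + p_d*0.487153] = 0.275264
  V(1,+0) = exp(-r*dt) * [p_u*0.000000 + p_m*0.000000 + p_d*0.281242] = 0.051291
  V(1,+1) = exp(-r*dt) * [p_u*0.000000 + p_m*0.000000 + p_d*0.000000] = 0.000000
  V(0,+0) = exp(-r*dt) * [p_u*0.000000 + p_m*0.051291 + p_d*0.275264] = 0.084199


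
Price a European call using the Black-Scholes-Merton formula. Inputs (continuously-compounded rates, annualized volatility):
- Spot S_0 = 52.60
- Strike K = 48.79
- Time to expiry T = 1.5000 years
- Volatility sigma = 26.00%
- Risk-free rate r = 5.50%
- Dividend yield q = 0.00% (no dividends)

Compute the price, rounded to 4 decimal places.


d1 = (ln(S/K) + (r - q + 0.5*sigma^2) * T) / (sigma * sqrt(T)) = 0.65442435
d2 = d1 - sigma * sqrt(T) = 0.33599069
exp(-rT) = 0.92081144; exp(-qT) = 1.00000000
C = S_0 * exp(-qT) * N(d1) - K * exp(-rT) * N(d2)
N(d1) = 0.74358078; N(d2) = 0.63156105
C = 52.6000 * 1.00000000 * 0.74358078 - 48.7900 * 0.92081144 * 0.63156105 = 10.7386

Answer: Price = 10.7386


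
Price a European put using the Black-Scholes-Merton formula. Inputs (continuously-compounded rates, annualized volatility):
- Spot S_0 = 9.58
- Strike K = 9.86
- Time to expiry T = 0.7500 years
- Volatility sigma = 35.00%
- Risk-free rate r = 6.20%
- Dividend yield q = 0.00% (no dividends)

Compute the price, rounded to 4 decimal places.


d1 = (ln(S/K) + (r - q + 0.5*sigma^2) * T) / (sigma * sqrt(T)) = 0.20992101
d2 = d1 - sigma * sqrt(T) = -0.09318789
exp(-rT) = 0.95456456; exp(-qT) = 1.00000000
P = K * exp(-rT) * N(-d2) - S_0 * exp(-qT) * N(-d1)
N(-d1) = 0.41686466; N(-d2) = 0.53712285
P = 9.8600 * 0.95456456 * 0.53712285 - 9.5800 * 1.00000000 * 0.41686466 = 1.0618

Answer: Price = 1.0618


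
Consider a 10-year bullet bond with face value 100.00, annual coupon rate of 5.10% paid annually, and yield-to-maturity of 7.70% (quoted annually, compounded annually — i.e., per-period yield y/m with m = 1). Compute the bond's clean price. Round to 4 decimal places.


Answer: Price = 82.3152

Derivation:
Coupon per period c = face * coupon_rate / m = 5.100000
Periods per year m = 1; per-period yield y/m = 0.077000
Number of cashflows N = 10
Cashflows (t years, CF_t, discount factor 1/(1+y/m)^(m*t), PV):
  t = 1.0000: CF_t = 5.100000, DF = 0.928505, PV = 4.735376
  t = 2.0000: CF_t = 5.100000, DF = 0.862122, PV = 4.396821
  t = 3.0000: CF_t = 5.100000, DF = 0.800484, PV = 4.082471
  t = 4.0000: CF_t = 5.100000, DF = 0.743254, PV = 3.790595
  t = 5.0000: CF_t = 5.100000, DF = 0.690115, PV = 3.519587
  t = 6.0000: CF_t = 5.100000, DF = 0.640775, PV = 3.267954
  t = 7.0000: CF_t = 5.100000, DF = 0.594963, PV = 3.034312
  t = 8.0000: CF_t = 5.100000, DF = 0.552426, PV = 2.817374
  t = 9.0000: CF_t = 5.100000, DF = 0.512931, PV = 2.615946
  t = 10.0000: CF_t = 105.100000, DF = 0.476259, PV = 50.054795
Price P = sum_t PV_t = 82.315230


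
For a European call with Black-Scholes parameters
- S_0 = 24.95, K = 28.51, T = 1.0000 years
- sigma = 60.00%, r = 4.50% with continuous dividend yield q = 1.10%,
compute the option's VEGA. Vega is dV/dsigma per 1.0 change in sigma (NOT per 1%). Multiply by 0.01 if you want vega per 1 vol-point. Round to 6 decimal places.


d1 = 0.1343648655; d2 = -0.4656351345
phi(d1) = 0.3953572503; exp(-qT) = 0.9890602788; exp(-rT) = 0.9559974818
Vega = S * exp(-qT) * phi(d1) * sqrt(T) = 24.9500 * 0.9890602788 * 0.3953572503 * 1.0000000000 = 9.756252

Answer: Vega = 9.756252


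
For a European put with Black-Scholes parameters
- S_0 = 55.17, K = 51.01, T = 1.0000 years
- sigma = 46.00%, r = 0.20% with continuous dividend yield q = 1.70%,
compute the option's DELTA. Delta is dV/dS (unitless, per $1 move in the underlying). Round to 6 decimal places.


Answer: Delta = -0.350494

Derivation:
d1 = 0.3678209464; d2 = -0.0921790536
phi(d1) = 0.3728479223; exp(-qT) = 0.9831436846; exp(-rT) = 0.9980019987
N(-d1) = 0.3565033747
Delta = -exp(-qT) * N(-d1) = -0.9831436846 * 0.3565033747 = -0.350494


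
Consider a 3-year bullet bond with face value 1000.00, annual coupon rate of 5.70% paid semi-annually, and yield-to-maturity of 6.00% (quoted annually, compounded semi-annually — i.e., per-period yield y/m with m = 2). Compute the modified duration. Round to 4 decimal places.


Coupon per period c = face * coupon_rate / m = 28.500000
Periods per year m = 2; per-period yield y/m = 0.030000
Number of cashflows N = 6
Cashflows (t years, CF_t, discount factor 1/(1+y/m)^(m*t), PV):
  t = 0.5000: CF_t = 28.500000, DF = 0.970874, PV = 27.669903
  t = 1.0000: CF_t = 28.500000, DF = 0.942596, PV = 26.863983
  t = 1.5000: CF_t = 28.500000, DF = 0.915142, PV = 26.081537
  t = 2.0000: CF_t = 28.500000, DF = 0.888487, PV = 25.321881
  t = 2.5000: CF_t = 28.500000, DF = 0.862609, PV = 24.584350
  t = 3.0000: CF_t = 1028.500000, DF = 0.837484, PV = 861.352558
Price P = sum_t PV_t = 991.874213
First compute Macaulay numerator sum_t t * PV_t:
  t * PV_t at t = 0.5000: 13.834951
  t * PV_t at t = 1.0000: 26.863983
  t * PV_t at t = 1.5000: 39.122306
  t * PV_t at t = 2.0000: 50.643762
  t * PV_t at t = 2.5000: 61.460876
  t * PV_t at t = 3.0000: 2584.057674
Macaulay duration D = 2775.983552 / 991.874213 = 2.798725
Modified duration = D / (1 + y/m) = 2.798725 / (1 + 0.030000) = 2.717209

Answer: Modified duration = 2.7172


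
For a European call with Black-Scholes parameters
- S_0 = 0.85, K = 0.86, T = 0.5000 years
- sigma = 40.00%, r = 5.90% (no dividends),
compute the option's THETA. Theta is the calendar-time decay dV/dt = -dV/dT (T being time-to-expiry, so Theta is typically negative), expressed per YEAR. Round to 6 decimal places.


Answer: Theta = -0.117022

Derivation:
d1 = 0.2043678613; d2 = -0.0784748512
phi(d1) = 0.3906975122; exp(-qT) = 1.0000000000; exp(-rT) = 0.9709308776
Theta = -S*exp(-qT)*phi(d1)*sigma/(2*sqrt(T)) - r*K*exp(-rT)*N(d2) + q*S*exp(-qT)*N(d1)
N(d1) = 0.5809669784; N(d2) = 0.4687251672; sqrt(T) = 0.7071067812
Term 1 = -0.8500 * 1.0000000000 * 0.3906975122 * 0.4000 / (2 * 0.7071067812) = -0.0939300525
Term 2 = -0.0590 * 0.8600 * 0.9709308776 * 0.4687251672 = -0.0230917607
Term 3 = 0 (no dividend yield, q = 0)
Theta = -0.0939300525 + (-0.0230917607) + (0.0000000000) = -0.117022


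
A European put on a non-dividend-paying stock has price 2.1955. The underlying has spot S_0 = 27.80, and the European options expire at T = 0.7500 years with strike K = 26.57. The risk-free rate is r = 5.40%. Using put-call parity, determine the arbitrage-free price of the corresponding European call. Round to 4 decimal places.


Answer: Call price = 4.4801

Derivation:
Put-call parity: C - P = S_0 * exp(-qT) - K * exp(-rT).
S_0 * exp(-qT) = 27.8000 * 1.00000000 = 27.80000000
K * exp(-rT) = 26.5700 * 0.96030916 = 25.51541450
C = P + S*exp(-qT) - K*exp(-rT)
C = 2.1955 + 27.80000000 - 25.51541450 = 4.4801


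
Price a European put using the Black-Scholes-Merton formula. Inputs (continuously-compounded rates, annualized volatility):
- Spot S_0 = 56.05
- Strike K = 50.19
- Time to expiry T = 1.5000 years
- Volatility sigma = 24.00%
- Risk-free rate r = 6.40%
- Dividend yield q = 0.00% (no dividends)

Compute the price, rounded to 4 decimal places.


Answer: Price = 2.1021

Derivation:
d1 = (ln(S/K) + (r - q + 0.5*sigma^2) * T) / (sigma * sqrt(T)) = 0.84925288
d2 = d1 - sigma * sqrt(T) = 0.55531411
exp(-rT) = 0.90846402; exp(-qT) = 1.00000000
P = K * exp(-rT) * N(-d2) - S_0 * exp(-qT) * N(-d1)
N(-d1) = 0.19787030; N(-d2) = 0.28933991
P = 50.1900 * 0.90846402 * 0.28933991 - 56.0500 * 1.00000000 * 0.19787030 = 2.1021


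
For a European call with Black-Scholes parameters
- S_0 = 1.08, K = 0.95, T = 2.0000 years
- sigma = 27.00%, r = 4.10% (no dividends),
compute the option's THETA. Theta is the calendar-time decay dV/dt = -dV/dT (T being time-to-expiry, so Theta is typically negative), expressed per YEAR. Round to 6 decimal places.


Answer: Theta = -0.054225

Derivation:
d1 = 0.7415568547; d2 = 0.3597191929
phi(d1) = 0.3030395913; exp(-qT) = 1.0000000000; exp(-rT) = 0.9212719587
Theta = -S*exp(-qT)*phi(d1)*sigma/(2*sqrt(T)) - r*K*exp(-rT)*N(d2) + q*S*exp(-qT)*N(d1)
N(d1) = 0.7708220637; N(d2) = 0.6404714311; sqrt(T) = 1.4142135624
Term 1 = -1.0800 * 1.0000000000 * 0.3030395913 * 0.2700 / (2 * 1.4142135624) = -0.0312422208
Term 2 = -0.0410 * 0.9500 * 0.9212719587 * 0.6404714311 = -0.0229823840
Term 3 = 0 (no dividend yield, q = 0)
Theta = -0.0312422208 + (-0.0229823840) + (0.0000000000) = -0.054225


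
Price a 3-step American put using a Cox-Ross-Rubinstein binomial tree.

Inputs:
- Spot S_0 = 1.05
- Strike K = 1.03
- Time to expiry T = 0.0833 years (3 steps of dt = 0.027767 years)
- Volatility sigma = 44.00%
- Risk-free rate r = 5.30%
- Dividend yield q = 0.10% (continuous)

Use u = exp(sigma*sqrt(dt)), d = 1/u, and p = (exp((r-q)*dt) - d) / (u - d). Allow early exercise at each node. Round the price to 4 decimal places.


Answer: Price = V(0,0) = 0.0455

Derivation:
dt = T/N = 0.027767
u = exp(sigma*sqrt(dt)) = 1.076073; d = 1/u = 0.929305
p = (exp((r-q)*dt) - d) / (u - d) = 0.491523
Discount per step: exp(-r*dt) = 0.998529
Stock lattice S(k, i) with i counting down-moves:
  k=0: S(0,0) = 1.0500
  k=1: S(1,0) = 1.1299; S(1,1) = 0.9758
  k=2: S(2,0) = 1.2158; S(2,1) = 1.0500; S(2,2) = 0.9068
  k=3: S(3,0) = 1.3083; S(3,1) = 1.1299; S(3,2) = 0.9758; S(3,3) = 0.8427
Terminal payoffs V(N, i) = max(K - S_T, 0):
  V(3,0) = 0.000000; V(3,1) = 0.000000; V(3,2) = 0.054230; V(3,3) = 0.187318
Backward induction: V(k, i) = exp(-r*dt) * [p * V(k+1, i) + (1-p) * V(k+1, i+1)]; then take max(V_cont, immediate exercise) for American.
  V(2,0) = exp(-r*dt) * [p*0.000000 + (1-p)*0.000000] = 0.000000; exercise = 0.000000; V(2,0) = max -> 0.000000
  V(2,1) = exp(-r*dt) * [p*0.000000 + (1-p)*0.054230] = 0.027534; exercise = 0.000000; V(2,1) = max -> 0.027534
  V(2,2) = exp(-r*dt) * [p*0.054230 + (1-p)*0.187318] = 0.121723; exercise = 0.123213; V(2,2) = max -> 0.123213
  V(1,0) = exp(-r*dt) * [p*0.000000 + (1-p)*0.027534] = 0.013980; exercise = 0.000000; V(1,0) = max -> 0.013980
  V(1,1) = exp(-r*dt) * [p*0.027534 + (1-p)*0.123213] = 0.076072; exercise = 0.054230; V(1,1) = max -> 0.076072
  V(0,0) = exp(-r*dt) * [p*0.013980 + (1-p)*0.076072] = 0.045485; exercise = 0.000000; V(0,0) = max -> 0.045485


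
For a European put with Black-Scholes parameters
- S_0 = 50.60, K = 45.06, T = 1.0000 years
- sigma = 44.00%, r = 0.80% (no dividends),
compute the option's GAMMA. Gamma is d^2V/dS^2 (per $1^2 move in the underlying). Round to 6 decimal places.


Answer: Gamma = 0.015800

Derivation:
d1 = 0.5017196393; d2 = 0.0617196393
phi(d1) = 0.3517622241; exp(-qT) = 1.0000000000; exp(-rT) = 0.9920319148
Gamma = exp(-qT) * phi(d1) / (S * sigma * sqrt(T)) = 1.0000000000 * 0.3517622241 / (50.6000 * 0.4400 * 1.0000000000) = 0.015800


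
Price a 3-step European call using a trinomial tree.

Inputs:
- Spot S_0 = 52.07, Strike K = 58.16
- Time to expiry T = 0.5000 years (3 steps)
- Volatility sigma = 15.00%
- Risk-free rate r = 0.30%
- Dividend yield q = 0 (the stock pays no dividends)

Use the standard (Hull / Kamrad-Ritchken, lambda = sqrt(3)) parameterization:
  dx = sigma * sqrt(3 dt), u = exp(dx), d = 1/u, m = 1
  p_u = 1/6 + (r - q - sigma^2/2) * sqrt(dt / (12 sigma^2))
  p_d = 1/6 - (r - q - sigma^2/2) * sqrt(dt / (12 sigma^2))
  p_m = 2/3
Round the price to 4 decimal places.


Answer: Price = V(0,0) = 0.3735

Derivation:
dt = T/N = 0.166667; dx = sigma*sqrt(3*dt) = 0.106066
u = exp(dx) = 1.111895; d = 1/u = 0.899365
p_u = 0.160185, p_m = 0.666667, p_d = 0.173148
Discount per step: exp(-r*dt) = 0.999500
Stock lattice S(k, j) with j the centered position index:
  k=0: S(0,+0) = 52.0700
  k=1: S(1,-1) = 46.8299; S(1,+0) = 52.0700; S(1,+1) = 57.8964
  k=2: S(2,-2) = 42.1172; S(2,-1) = 46.8299; S(2,+0) = 52.0700; S(2,+1) = 57.8964; S(2,+2) = 64.3747
  k=3: S(3,-3) = 37.8788; S(3,-2) = 42.1172; S(3,-1) = 46.8299; S(3,+0) = 52.0700; S(3,+1) = 57.8964; S(3,+2) = 64.3747; S(3,+3) = 71.5779
Terminal payoffs V(N, j) = max(S_T - K, 0):
  V(3,-3) = 0.000000; V(3,-2) = 0.000000; V(3,-1) = 0.000000; V(3,+0) = 0.000000; V(3,+1) = 0.000000; V(3,+2) = 6.214719; V(3,+3) = 13.417947
Backward induction: V(k, j) = exp(-r*dt) * [p_u * V(k+1, j+1) + p_m * V(k+1, j) + p_d * V(k+1, j-1)]
  V(2,-2) = exp(-r*dt) * [p_u*0.000000 + p_m*0.000000 + p_d*0.000000] = 0.000000
  V(2,-1) = exp(-r*dt) * [p_u*0.000000 + p_m*0.000000 + p_d*0.000000] = 0.000000
  V(2,+0) = exp(-r*dt) * [p_u*0.000000 + p_m*0.000000 + p_d*0.000000] = 0.000000
  V(2,+1) = exp(-r*dt) * [p_u*6.214719 + p_m*0.000000 + p_d*0.000000] = 0.995006
  V(2,+2) = exp(-r*dt) * [p_u*13.417947 + p_m*6.214719 + p_d*0.000000] = 6.289353
  V(1,-1) = exp(-r*dt) * [p_u*0.000000 + p_m*0.000000 + p_d*0.000000] = 0.000000
  V(1,+0) = exp(-r*dt) * [p_u*0.995006 + p_m*0.000000 + p_d*0.000000] = 0.159305
  V(1,+1) = exp(-r*dt) * [p_u*6.289353 + p_m*0.995006 + p_d*0.000000] = 1.669961
  V(0,+0) = exp(-r*dt) * [p_u*1.669961 + p_m*0.159305 + p_d*0.000000] = 0.373519
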